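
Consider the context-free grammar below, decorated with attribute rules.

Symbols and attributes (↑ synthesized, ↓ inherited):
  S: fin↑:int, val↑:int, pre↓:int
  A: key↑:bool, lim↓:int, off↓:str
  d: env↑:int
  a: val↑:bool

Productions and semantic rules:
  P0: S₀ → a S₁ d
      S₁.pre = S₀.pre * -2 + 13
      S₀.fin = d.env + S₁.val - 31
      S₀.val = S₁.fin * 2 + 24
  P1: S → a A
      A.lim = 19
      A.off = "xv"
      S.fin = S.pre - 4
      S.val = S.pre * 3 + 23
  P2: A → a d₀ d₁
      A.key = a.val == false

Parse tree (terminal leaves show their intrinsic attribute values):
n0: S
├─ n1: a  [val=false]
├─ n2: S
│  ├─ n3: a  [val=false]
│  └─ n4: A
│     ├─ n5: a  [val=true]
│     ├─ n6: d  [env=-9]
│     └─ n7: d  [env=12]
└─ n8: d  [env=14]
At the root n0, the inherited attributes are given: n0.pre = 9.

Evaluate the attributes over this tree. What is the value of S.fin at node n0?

-9

1. n0.pre = 9  [given at root]
2. n1.val = false  [terminal]
3. n2.pre = -5  [S₀.pre * -2 + 13]
4. n3.val = false  [terminal]
5. n4.lim = 19  [19]
6. n4.off = "xv"  ["xv"]
7. n5.val = true  [terminal]
8. n6.env = -9  [terminal]
9. n7.env = 12  [terminal]
10. n4.key = false  [a.val == false]
11. n2.fin = -9  [S.pre - 4]
12. n2.val = 8  [S.pre * 3 + 23]
13. n8.env = 14  [terminal]
14. n0.fin = -9  [d.env + S₁.val - 31]
15. n0.val = 6  [S₁.fin * 2 + 24]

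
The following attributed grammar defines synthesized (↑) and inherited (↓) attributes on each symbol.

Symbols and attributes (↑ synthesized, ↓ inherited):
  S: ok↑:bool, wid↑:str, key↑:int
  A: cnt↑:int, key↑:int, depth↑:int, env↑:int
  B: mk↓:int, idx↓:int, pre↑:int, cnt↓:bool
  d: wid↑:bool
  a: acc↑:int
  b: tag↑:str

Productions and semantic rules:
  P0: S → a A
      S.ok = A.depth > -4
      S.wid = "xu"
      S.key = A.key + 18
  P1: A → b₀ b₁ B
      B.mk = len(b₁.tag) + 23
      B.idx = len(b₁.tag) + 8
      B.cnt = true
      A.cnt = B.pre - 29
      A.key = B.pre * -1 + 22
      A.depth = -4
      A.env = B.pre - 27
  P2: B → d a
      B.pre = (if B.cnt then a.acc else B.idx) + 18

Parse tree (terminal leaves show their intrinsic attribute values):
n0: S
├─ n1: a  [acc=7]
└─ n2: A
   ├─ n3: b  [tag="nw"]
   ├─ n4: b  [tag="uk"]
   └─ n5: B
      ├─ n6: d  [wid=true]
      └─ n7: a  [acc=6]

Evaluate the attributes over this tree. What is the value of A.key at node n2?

1. n1.acc = 7  [terminal]
2. n3.tag = "nw"  [terminal]
3. n4.tag = "uk"  [terminal]
4. n5.mk = 25  [len(b₁.tag) + 23]
5. n5.idx = 10  [len(b₁.tag) + 8]
6. n5.cnt = true  [true]
7. n6.wid = true  [terminal]
8. n7.acc = 6  [terminal]
9. n5.pre = 24  [(if B.cnt then a.acc else B.idx) + 18]
10. n2.cnt = -5  [B.pre - 29]
11. n2.key = -2  [B.pre * -1 + 22]
12. n2.depth = -4  [-4]
13. n2.env = -3  [B.pre - 27]
14. n0.ok = false  [A.depth > -4]
15. n0.wid = "xu"  ["xu"]
16. n0.key = 16  [A.key + 18]

-2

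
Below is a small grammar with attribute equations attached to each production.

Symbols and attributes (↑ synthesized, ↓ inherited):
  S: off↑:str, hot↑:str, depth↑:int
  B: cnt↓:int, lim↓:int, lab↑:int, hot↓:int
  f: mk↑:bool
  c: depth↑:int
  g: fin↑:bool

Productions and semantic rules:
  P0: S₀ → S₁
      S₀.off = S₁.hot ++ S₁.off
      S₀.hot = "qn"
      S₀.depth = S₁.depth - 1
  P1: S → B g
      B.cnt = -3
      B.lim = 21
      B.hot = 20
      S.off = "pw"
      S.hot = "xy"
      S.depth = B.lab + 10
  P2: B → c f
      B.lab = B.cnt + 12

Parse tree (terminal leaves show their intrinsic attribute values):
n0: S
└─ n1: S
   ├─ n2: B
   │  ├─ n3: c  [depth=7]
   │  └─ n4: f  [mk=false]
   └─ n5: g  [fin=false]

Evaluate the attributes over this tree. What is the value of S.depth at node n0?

1. n2.cnt = -3  [-3]
2. n2.lim = 21  [21]
3. n2.hot = 20  [20]
4. n3.depth = 7  [terminal]
5. n4.mk = false  [terminal]
6. n2.lab = 9  [B.cnt + 12]
7. n5.fin = false  [terminal]
8. n1.off = "pw"  ["pw"]
9. n1.hot = "xy"  ["xy"]
10. n1.depth = 19  [B.lab + 10]
11. n0.off = "xypw"  [S₁.hot ++ S₁.off]
12. n0.hot = "qn"  ["qn"]
13. n0.depth = 18  [S₁.depth - 1]

18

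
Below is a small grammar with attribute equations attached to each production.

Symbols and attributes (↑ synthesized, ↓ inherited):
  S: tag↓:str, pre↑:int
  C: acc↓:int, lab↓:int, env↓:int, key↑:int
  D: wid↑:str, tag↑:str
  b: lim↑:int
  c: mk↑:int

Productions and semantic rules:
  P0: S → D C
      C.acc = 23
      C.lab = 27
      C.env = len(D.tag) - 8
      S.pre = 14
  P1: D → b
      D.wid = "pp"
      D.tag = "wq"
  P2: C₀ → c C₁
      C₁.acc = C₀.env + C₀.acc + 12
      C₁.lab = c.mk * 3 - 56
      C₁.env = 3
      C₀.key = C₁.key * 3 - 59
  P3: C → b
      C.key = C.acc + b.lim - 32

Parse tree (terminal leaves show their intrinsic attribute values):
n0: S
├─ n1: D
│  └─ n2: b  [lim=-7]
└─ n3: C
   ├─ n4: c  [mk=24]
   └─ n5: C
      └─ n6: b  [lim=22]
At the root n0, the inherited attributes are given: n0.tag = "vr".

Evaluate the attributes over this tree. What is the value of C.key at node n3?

-2

1. n0.tag = "vr"  [given at root]
2. n2.lim = -7  [terminal]
3. n1.wid = "pp"  ["pp"]
4. n1.tag = "wq"  ["wq"]
5. n3.acc = 23  [23]
6. n3.lab = 27  [27]
7. n3.env = -6  [len(D.tag) - 8]
8. n4.mk = 24  [terminal]
9. n5.acc = 29  [C₀.env + C₀.acc + 12]
10. n5.lab = 16  [c.mk * 3 - 56]
11. n5.env = 3  [3]
12. n6.lim = 22  [terminal]
13. n5.key = 19  [C.acc + b.lim - 32]
14. n3.key = -2  [C₁.key * 3 - 59]
15. n0.pre = 14  [14]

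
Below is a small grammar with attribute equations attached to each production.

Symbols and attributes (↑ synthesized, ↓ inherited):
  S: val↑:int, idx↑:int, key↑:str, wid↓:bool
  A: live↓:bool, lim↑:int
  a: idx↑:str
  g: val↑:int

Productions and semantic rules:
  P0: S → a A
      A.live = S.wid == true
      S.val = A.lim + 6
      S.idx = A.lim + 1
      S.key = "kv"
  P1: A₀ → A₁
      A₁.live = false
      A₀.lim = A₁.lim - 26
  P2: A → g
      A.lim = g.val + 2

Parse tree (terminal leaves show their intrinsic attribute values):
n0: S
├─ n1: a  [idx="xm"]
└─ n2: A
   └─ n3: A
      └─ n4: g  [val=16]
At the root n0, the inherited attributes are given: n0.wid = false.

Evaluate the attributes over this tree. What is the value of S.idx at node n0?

1. n0.wid = false  [given at root]
2. n1.idx = "xm"  [terminal]
3. n2.live = false  [S.wid == true]
4. n3.live = false  [false]
5. n4.val = 16  [terminal]
6. n3.lim = 18  [g.val + 2]
7. n2.lim = -8  [A₁.lim - 26]
8. n0.val = -2  [A.lim + 6]
9. n0.idx = -7  [A.lim + 1]
10. n0.key = "kv"  ["kv"]

-7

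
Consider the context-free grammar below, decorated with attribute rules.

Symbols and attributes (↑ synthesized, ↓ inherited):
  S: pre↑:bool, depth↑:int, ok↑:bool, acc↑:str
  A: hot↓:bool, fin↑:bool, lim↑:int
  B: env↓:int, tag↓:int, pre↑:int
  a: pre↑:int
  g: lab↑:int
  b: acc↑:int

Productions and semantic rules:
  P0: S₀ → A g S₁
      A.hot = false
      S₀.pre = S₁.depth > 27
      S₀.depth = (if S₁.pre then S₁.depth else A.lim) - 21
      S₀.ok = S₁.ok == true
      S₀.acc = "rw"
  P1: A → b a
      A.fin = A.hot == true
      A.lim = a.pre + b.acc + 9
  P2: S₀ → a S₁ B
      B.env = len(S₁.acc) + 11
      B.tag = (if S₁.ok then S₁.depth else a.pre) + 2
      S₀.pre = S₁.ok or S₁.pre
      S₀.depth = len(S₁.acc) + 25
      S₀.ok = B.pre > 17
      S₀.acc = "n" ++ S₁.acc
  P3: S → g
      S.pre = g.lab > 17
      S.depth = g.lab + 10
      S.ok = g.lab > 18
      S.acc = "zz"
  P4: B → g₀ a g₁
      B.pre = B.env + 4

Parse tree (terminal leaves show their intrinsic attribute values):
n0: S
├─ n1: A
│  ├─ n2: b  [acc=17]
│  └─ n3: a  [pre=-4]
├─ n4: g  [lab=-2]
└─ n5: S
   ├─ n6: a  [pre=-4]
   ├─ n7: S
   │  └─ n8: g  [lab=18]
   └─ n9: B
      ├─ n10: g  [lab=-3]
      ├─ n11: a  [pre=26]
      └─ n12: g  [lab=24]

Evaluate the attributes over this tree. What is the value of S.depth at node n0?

6

1. n1.hot = false  [false]
2. n2.acc = 17  [terminal]
3. n3.pre = -4  [terminal]
4. n1.fin = false  [A.hot == true]
5. n1.lim = 22  [a.pre + b.acc + 9]
6. n4.lab = -2  [terminal]
7. n6.pre = -4  [terminal]
8. n8.lab = 18  [terminal]
9. n7.pre = true  [g.lab > 17]
10. n7.depth = 28  [g.lab + 10]
11. n7.ok = false  [g.lab > 18]
12. n7.acc = "zz"  ["zz"]
13. n9.env = 13  [len(S₁.acc) + 11]
14. n9.tag = -2  [(if S₁.ok then S₁.depth else a.pre) + 2]
15. n10.lab = -3  [terminal]
16. n11.pre = 26  [terminal]
17. n12.lab = 24  [terminal]
18. n9.pre = 17  [B.env + 4]
19. n5.pre = true  [S₁.ok or S₁.pre]
20. n5.depth = 27  [len(S₁.acc) + 25]
21. n5.ok = false  [B.pre > 17]
22. n5.acc = "nzz"  ["n" ++ S₁.acc]
23. n0.pre = false  [S₁.depth > 27]
24. n0.depth = 6  [(if S₁.pre then S₁.depth else A.lim) - 21]
25. n0.ok = false  [S₁.ok == true]
26. n0.acc = "rw"  ["rw"]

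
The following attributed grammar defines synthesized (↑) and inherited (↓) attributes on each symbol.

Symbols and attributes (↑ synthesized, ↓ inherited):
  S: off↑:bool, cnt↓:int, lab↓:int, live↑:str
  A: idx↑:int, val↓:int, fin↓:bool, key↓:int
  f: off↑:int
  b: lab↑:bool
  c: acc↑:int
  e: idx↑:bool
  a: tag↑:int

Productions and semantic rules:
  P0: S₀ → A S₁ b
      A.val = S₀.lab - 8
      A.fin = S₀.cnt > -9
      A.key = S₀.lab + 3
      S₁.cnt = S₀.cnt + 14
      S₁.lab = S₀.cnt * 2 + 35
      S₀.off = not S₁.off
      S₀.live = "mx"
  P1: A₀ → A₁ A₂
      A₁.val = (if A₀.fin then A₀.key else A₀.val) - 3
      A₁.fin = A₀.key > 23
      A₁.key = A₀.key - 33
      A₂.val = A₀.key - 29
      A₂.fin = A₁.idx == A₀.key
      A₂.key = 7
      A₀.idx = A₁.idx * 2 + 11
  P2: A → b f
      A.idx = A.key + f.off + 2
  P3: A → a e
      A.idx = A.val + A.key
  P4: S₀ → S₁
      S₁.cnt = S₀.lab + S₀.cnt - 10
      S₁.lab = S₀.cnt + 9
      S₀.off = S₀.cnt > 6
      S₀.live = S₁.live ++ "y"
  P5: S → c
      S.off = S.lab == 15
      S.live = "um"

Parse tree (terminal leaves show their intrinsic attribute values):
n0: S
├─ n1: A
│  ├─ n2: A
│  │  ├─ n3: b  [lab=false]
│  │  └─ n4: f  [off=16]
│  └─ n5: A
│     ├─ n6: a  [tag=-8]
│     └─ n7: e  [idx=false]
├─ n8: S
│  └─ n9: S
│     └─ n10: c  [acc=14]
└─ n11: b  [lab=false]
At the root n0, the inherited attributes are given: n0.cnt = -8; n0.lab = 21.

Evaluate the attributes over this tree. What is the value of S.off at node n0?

1. n0.cnt = -8  [given at root]
2. n0.lab = 21  [given at root]
3. n1.val = 13  [S₀.lab - 8]
4. n1.fin = true  [S₀.cnt > -9]
5. n1.key = 24  [S₀.lab + 3]
6. n2.val = 21  [(if A₀.fin then A₀.key else A₀.val) - 3]
7. n2.fin = true  [A₀.key > 23]
8. n2.key = -9  [A₀.key - 33]
9. n3.lab = false  [terminal]
10. n4.off = 16  [terminal]
11. n2.idx = 9  [A.key + f.off + 2]
12. n5.val = -5  [A₀.key - 29]
13. n5.fin = false  [A₁.idx == A₀.key]
14. n5.key = 7  [7]
15. n6.tag = -8  [terminal]
16. n7.idx = false  [terminal]
17. n5.idx = 2  [A.val + A.key]
18. n1.idx = 29  [A₁.idx * 2 + 11]
19. n8.cnt = 6  [S₀.cnt + 14]
20. n8.lab = 19  [S₀.cnt * 2 + 35]
21. n9.cnt = 15  [S₀.lab + S₀.cnt - 10]
22. n9.lab = 15  [S₀.cnt + 9]
23. n10.acc = 14  [terminal]
24. n9.off = true  [S.lab == 15]
25. n9.live = "um"  ["um"]
26. n8.off = false  [S₀.cnt > 6]
27. n8.live = "umy"  [S₁.live ++ "y"]
28. n11.lab = false  [terminal]
29. n0.off = true  [not S₁.off]
30. n0.live = "mx"  ["mx"]

true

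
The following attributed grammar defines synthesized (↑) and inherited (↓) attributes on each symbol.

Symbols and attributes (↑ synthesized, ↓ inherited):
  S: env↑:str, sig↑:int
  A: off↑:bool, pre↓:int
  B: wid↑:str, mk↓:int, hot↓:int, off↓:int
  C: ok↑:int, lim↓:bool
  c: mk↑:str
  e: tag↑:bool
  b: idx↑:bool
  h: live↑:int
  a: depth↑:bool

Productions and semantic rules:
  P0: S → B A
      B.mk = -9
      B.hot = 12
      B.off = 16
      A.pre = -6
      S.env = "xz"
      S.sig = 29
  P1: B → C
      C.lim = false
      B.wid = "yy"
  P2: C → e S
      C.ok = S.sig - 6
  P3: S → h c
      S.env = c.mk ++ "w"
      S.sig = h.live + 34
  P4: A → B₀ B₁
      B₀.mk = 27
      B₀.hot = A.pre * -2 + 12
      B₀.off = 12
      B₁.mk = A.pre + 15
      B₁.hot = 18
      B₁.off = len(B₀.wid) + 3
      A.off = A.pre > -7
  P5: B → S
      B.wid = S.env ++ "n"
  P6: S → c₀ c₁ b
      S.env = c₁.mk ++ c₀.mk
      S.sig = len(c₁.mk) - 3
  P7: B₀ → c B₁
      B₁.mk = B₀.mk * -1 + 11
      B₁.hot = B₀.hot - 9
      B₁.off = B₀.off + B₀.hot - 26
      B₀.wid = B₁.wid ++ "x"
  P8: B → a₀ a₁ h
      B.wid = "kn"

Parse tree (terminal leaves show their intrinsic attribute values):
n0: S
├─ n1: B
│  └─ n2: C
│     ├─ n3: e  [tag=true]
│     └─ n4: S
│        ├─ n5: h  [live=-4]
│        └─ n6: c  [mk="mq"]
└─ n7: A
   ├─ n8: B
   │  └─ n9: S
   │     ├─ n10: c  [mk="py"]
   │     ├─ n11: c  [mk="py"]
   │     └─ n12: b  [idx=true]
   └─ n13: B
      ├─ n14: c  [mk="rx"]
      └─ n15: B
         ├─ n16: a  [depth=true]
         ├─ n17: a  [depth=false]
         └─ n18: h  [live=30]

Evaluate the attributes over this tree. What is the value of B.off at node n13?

8

1. n1.mk = -9  [-9]
2. n1.hot = 12  [12]
3. n1.off = 16  [16]
4. n2.lim = false  [false]
5. n3.tag = true  [terminal]
6. n5.live = -4  [terminal]
7. n6.mk = "mq"  [terminal]
8. n4.env = "mqw"  [c.mk ++ "w"]
9. n4.sig = 30  [h.live + 34]
10. n2.ok = 24  [S.sig - 6]
11. n1.wid = "yy"  ["yy"]
12. n7.pre = -6  [-6]
13. n8.mk = 27  [27]
14. n8.hot = 24  [A.pre * -2 + 12]
15. n8.off = 12  [12]
16. n10.mk = "py"  [terminal]
17. n11.mk = "py"  [terminal]
18. n12.idx = true  [terminal]
19. n9.env = "pypy"  [c₁.mk ++ c₀.mk]
20. n9.sig = -1  [len(c₁.mk) - 3]
21. n8.wid = "pypyn"  [S.env ++ "n"]
22. n13.mk = 9  [A.pre + 15]
23. n13.hot = 18  [18]
24. n13.off = 8  [len(B₀.wid) + 3]
25. n14.mk = "rx"  [terminal]
26. n15.mk = 2  [B₀.mk * -1 + 11]
27. n15.hot = 9  [B₀.hot - 9]
28. n15.off = 0  [B₀.off + B₀.hot - 26]
29. n16.depth = true  [terminal]
30. n17.depth = false  [terminal]
31. n18.live = 30  [terminal]
32. n15.wid = "kn"  ["kn"]
33. n13.wid = "knx"  [B₁.wid ++ "x"]
34. n7.off = true  [A.pre > -7]
35. n0.env = "xz"  ["xz"]
36. n0.sig = 29  [29]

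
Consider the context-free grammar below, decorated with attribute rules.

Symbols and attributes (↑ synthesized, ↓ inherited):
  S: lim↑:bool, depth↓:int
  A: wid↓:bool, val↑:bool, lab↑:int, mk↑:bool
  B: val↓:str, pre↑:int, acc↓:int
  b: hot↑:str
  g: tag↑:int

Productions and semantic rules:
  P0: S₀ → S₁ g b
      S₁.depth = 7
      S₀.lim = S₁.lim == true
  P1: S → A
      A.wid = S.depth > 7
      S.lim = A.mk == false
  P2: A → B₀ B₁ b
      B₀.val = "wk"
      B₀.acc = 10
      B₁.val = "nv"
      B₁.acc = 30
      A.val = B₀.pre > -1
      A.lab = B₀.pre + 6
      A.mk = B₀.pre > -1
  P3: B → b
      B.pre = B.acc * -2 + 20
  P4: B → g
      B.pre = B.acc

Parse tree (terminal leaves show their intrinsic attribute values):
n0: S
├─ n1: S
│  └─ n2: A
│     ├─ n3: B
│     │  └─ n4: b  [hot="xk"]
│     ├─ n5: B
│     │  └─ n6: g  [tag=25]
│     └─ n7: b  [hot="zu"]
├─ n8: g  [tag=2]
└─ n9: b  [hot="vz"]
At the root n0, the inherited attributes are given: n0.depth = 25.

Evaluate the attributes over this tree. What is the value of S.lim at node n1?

1. n0.depth = 25  [given at root]
2. n1.depth = 7  [7]
3. n2.wid = false  [S.depth > 7]
4. n3.val = "wk"  ["wk"]
5. n3.acc = 10  [10]
6. n4.hot = "xk"  [terminal]
7. n3.pre = 0  [B.acc * -2 + 20]
8. n5.val = "nv"  ["nv"]
9. n5.acc = 30  [30]
10. n6.tag = 25  [terminal]
11. n5.pre = 30  [B.acc]
12. n7.hot = "zu"  [terminal]
13. n2.val = true  [B₀.pre > -1]
14. n2.lab = 6  [B₀.pre + 6]
15. n2.mk = true  [B₀.pre > -1]
16. n1.lim = false  [A.mk == false]
17. n8.tag = 2  [terminal]
18. n9.hot = "vz"  [terminal]
19. n0.lim = false  [S₁.lim == true]

false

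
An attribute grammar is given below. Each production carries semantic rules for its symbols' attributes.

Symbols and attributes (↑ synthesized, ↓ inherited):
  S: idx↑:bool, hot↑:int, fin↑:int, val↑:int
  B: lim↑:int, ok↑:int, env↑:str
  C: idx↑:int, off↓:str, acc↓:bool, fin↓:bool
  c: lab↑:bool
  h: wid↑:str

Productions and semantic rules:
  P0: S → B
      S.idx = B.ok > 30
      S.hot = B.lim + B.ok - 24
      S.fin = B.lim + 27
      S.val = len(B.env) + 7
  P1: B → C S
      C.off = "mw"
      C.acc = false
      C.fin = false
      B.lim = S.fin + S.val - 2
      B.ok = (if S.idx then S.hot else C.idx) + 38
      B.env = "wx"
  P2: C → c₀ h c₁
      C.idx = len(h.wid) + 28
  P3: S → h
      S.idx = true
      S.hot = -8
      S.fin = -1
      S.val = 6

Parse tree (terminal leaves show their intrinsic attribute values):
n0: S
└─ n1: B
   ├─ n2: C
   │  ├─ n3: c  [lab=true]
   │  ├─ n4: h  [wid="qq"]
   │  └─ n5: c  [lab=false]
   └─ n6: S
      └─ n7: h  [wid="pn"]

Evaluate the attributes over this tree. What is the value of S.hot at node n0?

1. n2.off = "mw"  ["mw"]
2. n2.acc = false  [false]
3. n2.fin = false  [false]
4. n3.lab = true  [terminal]
5. n4.wid = "qq"  [terminal]
6. n5.lab = false  [terminal]
7. n2.idx = 30  [len(h.wid) + 28]
8. n7.wid = "pn"  [terminal]
9. n6.idx = true  [true]
10. n6.hot = -8  [-8]
11. n6.fin = -1  [-1]
12. n6.val = 6  [6]
13. n1.lim = 3  [S.fin + S.val - 2]
14. n1.ok = 30  [(if S.idx then S.hot else C.idx) + 38]
15. n1.env = "wx"  ["wx"]
16. n0.idx = false  [B.ok > 30]
17. n0.hot = 9  [B.lim + B.ok - 24]
18. n0.fin = 30  [B.lim + 27]
19. n0.val = 9  [len(B.env) + 7]

9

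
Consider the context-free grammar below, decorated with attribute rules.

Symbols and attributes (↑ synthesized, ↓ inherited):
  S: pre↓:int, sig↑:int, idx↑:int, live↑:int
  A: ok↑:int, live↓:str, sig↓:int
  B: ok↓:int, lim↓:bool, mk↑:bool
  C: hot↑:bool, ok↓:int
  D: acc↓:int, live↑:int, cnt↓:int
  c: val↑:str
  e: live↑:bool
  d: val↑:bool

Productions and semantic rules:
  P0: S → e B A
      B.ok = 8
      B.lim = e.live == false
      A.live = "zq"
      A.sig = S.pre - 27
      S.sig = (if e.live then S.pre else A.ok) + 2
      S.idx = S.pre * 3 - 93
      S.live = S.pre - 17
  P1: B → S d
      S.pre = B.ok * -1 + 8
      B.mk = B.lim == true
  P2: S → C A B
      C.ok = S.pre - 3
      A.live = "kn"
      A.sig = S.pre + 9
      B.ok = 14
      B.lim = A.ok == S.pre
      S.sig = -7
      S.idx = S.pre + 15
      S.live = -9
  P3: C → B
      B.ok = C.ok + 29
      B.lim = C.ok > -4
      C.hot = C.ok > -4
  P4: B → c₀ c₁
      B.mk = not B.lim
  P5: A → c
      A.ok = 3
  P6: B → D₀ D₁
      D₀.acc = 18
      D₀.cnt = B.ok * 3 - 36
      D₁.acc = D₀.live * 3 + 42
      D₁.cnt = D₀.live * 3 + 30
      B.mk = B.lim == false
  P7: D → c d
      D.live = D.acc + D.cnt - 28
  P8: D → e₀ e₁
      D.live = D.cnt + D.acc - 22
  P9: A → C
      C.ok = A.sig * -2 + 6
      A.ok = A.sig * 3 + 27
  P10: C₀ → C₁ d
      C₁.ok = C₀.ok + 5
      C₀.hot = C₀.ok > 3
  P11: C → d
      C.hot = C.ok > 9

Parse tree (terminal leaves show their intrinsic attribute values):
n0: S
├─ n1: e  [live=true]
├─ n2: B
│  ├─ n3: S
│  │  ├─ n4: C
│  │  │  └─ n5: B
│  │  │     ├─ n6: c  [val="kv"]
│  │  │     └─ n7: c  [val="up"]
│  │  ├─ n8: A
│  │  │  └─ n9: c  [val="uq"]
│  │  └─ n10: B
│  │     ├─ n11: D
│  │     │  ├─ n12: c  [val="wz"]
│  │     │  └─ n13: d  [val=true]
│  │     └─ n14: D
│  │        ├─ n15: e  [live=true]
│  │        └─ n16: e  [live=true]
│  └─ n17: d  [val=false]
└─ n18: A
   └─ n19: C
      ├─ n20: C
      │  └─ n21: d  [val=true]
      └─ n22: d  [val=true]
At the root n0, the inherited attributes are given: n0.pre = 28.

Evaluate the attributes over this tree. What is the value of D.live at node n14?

26

1. n0.pre = 28  [given at root]
2. n1.live = true  [terminal]
3. n2.ok = 8  [8]
4. n2.lim = false  [e.live == false]
5. n3.pre = 0  [B.ok * -1 + 8]
6. n4.ok = -3  [S.pre - 3]
7. n5.ok = 26  [C.ok + 29]
8. n5.lim = true  [C.ok > -4]
9. n6.val = "kv"  [terminal]
10. n7.val = "up"  [terminal]
11. n5.mk = false  [not B.lim]
12. n4.hot = true  [C.ok > -4]
13. n8.live = "kn"  ["kn"]
14. n8.sig = 9  [S.pre + 9]
15. n9.val = "uq"  [terminal]
16. n8.ok = 3  [3]
17. n10.ok = 14  [14]
18. n10.lim = false  [A.ok == S.pre]
19. n11.acc = 18  [18]
20. n11.cnt = 6  [B.ok * 3 - 36]
21. n12.val = "wz"  [terminal]
22. n13.val = true  [terminal]
23. n11.live = -4  [D.acc + D.cnt - 28]
24. n14.acc = 30  [D₀.live * 3 + 42]
25. n14.cnt = 18  [D₀.live * 3 + 30]
26. n15.live = true  [terminal]
27. n16.live = true  [terminal]
28. n14.live = 26  [D.cnt + D.acc - 22]
29. n10.mk = true  [B.lim == false]
30. n3.sig = -7  [-7]
31. n3.idx = 15  [S.pre + 15]
32. n3.live = -9  [-9]
33. n17.val = false  [terminal]
34. n2.mk = false  [B.lim == true]
35. n18.live = "zq"  ["zq"]
36. n18.sig = 1  [S.pre - 27]
37. n19.ok = 4  [A.sig * -2 + 6]
38. n20.ok = 9  [C₀.ok + 5]
39. n21.val = true  [terminal]
40. n20.hot = false  [C.ok > 9]
41. n22.val = true  [terminal]
42. n19.hot = true  [C₀.ok > 3]
43. n18.ok = 30  [A.sig * 3 + 27]
44. n0.sig = 30  [(if e.live then S.pre else A.ok) + 2]
45. n0.idx = -9  [S.pre * 3 - 93]
46. n0.live = 11  [S.pre - 17]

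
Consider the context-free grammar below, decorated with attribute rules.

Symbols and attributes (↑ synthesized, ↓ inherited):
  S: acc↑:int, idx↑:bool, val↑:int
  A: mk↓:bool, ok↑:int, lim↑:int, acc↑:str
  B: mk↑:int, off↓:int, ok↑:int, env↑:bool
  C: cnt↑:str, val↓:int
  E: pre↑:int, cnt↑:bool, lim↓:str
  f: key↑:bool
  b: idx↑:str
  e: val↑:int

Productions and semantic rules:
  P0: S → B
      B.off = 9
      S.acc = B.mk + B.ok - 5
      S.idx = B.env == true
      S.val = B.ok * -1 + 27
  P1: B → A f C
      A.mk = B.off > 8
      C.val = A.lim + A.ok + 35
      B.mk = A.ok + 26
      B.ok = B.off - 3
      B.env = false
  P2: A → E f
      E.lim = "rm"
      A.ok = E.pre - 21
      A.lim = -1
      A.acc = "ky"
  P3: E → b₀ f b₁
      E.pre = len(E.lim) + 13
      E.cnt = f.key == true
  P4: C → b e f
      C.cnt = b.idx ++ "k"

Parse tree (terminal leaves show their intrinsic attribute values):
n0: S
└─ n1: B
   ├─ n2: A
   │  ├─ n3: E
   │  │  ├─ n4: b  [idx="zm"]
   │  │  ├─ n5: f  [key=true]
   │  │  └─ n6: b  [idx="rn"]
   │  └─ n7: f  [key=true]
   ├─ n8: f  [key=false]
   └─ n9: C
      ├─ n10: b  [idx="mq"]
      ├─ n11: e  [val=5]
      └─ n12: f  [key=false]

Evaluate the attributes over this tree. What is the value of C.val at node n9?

1. n1.off = 9  [9]
2. n2.mk = true  [B.off > 8]
3. n3.lim = "rm"  ["rm"]
4. n4.idx = "zm"  [terminal]
5. n5.key = true  [terminal]
6. n6.idx = "rn"  [terminal]
7. n3.pre = 15  [len(E.lim) + 13]
8. n3.cnt = true  [f.key == true]
9. n7.key = true  [terminal]
10. n2.ok = -6  [E.pre - 21]
11. n2.lim = -1  [-1]
12. n2.acc = "ky"  ["ky"]
13. n8.key = false  [terminal]
14. n9.val = 28  [A.lim + A.ok + 35]
15. n10.idx = "mq"  [terminal]
16. n11.val = 5  [terminal]
17. n12.key = false  [terminal]
18. n9.cnt = "mqk"  [b.idx ++ "k"]
19. n1.mk = 20  [A.ok + 26]
20. n1.ok = 6  [B.off - 3]
21. n1.env = false  [false]
22. n0.acc = 21  [B.mk + B.ok - 5]
23. n0.idx = false  [B.env == true]
24. n0.val = 21  [B.ok * -1 + 27]

28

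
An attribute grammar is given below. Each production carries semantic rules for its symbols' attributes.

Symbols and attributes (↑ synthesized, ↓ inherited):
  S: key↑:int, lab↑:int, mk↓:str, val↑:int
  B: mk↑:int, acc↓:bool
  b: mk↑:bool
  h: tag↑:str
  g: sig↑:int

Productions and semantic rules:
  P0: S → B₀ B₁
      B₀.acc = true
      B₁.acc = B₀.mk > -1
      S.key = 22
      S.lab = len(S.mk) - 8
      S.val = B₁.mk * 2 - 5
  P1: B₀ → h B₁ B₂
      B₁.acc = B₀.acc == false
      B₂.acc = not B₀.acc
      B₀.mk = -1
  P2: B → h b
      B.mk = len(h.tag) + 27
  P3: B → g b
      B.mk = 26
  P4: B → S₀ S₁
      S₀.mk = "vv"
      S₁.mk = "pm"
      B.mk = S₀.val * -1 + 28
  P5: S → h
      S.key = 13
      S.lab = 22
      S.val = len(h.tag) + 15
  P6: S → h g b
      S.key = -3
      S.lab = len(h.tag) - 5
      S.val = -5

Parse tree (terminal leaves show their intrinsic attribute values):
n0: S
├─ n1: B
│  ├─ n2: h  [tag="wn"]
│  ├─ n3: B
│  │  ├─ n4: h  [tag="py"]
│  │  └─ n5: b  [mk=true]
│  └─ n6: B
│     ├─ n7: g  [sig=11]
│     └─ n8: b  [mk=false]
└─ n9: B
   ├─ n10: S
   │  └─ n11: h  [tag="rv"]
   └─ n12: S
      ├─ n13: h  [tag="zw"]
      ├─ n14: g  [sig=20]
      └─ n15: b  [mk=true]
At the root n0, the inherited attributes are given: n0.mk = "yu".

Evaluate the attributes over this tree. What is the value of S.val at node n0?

17

1. n0.mk = "yu"  [given at root]
2. n1.acc = true  [true]
3. n2.tag = "wn"  [terminal]
4. n3.acc = false  [B₀.acc == false]
5. n4.tag = "py"  [terminal]
6. n5.mk = true  [terminal]
7. n3.mk = 29  [len(h.tag) + 27]
8. n6.acc = false  [not B₀.acc]
9. n7.sig = 11  [terminal]
10. n8.mk = false  [terminal]
11. n6.mk = 26  [26]
12. n1.mk = -1  [-1]
13. n9.acc = false  [B₀.mk > -1]
14. n10.mk = "vv"  ["vv"]
15. n11.tag = "rv"  [terminal]
16. n10.key = 13  [13]
17. n10.lab = 22  [22]
18. n10.val = 17  [len(h.tag) + 15]
19. n12.mk = "pm"  ["pm"]
20. n13.tag = "zw"  [terminal]
21. n14.sig = 20  [terminal]
22. n15.mk = true  [terminal]
23. n12.key = -3  [-3]
24. n12.lab = -3  [len(h.tag) - 5]
25. n12.val = -5  [-5]
26. n9.mk = 11  [S₀.val * -1 + 28]
27. n0.key = 22  [22]
28. n0.lab = -6  [len(S.mk) - 8]
29. n0.val = 17  [B₁.mk * 2 - 5]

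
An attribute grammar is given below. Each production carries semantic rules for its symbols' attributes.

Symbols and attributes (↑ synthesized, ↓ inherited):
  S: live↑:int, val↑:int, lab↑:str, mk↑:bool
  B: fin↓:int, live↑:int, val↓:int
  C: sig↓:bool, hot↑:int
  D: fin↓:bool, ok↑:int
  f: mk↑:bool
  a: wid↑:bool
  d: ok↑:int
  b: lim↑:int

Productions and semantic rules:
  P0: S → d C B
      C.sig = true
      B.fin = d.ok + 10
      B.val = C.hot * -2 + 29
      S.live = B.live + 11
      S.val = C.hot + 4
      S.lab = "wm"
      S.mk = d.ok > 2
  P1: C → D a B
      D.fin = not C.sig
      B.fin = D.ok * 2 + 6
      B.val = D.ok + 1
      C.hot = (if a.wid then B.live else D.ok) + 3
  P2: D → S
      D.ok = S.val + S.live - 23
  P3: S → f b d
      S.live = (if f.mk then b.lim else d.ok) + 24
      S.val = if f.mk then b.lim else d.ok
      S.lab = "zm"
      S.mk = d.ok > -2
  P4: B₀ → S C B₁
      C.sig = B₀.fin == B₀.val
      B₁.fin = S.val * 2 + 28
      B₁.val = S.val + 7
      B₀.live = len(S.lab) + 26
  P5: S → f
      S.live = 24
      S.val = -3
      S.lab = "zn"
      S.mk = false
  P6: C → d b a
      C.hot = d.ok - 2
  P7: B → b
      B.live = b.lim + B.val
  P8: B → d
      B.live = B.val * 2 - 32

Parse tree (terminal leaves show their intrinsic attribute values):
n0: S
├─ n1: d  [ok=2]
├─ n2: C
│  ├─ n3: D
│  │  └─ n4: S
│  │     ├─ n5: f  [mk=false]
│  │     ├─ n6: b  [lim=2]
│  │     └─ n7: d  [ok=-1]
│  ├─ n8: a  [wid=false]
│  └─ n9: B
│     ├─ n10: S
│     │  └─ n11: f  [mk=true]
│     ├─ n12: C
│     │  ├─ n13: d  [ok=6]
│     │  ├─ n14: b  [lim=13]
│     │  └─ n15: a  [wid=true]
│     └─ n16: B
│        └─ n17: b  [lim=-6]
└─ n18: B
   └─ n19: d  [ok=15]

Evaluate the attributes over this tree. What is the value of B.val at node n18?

1. n1.ok = 2  [terminal]
2. n2.sig = true  [true]
3. n3.fin = false  [not C.sig]
4. n5.mk = false  [terminal]
5. n6.lim = 2  [terminal]
6. n7.ok = -1  [terminal]
7. n4.live = 23  [(if f.mk then b.lim else d.ok) + 24]
8. n4.val = -1  [if f.mk then b.lim else d.ok]
9. n4.lab = "zm"  ["zm"]
10. n4.mk = true  [d.ok > -2]
11. n3.ok = -1  [S.val + S.live - 23]
12. n8.wid = false  [terminal]
13. n9.fin = 4  [D.ok * 2 + 6]
14. n9.val = 0  [D.ok + 1]
15. n11.mk = true  [terminal]
16. n10.live = 24  [24]
17. n10.val = -3  [-3]
18. n10.lab = "zn"  ["zn"]
19. n10.mk = false  [false]
20. n12.sig = false  [B₀.fin == B₀.val]
21. n13.ok = 6  [terminal]
22. n14.lim = 13  [terminal]
23. n15.wid = true  [terminal]
24. n12.hot = 4  [d.ok - 2]
25. n16.fin = 22  [S.val * 2 + 28]
26. n16.val = 4  [S.val + 7]
27. n17.lim = -6  [terminal]
28. n16.live = -2  [b.lim + B.val]
29. n9.live = 28  [len(S.lab) + 26]
30. n2.hot = 2  [(if a.wid then B.live else D.ok) + 3]
31. n18.fin = 12  [d.ok + 10]
32. n18.val = 25  [C.hot * -2 + 29]
33. n19.ok = 15  [terminal]
34. n18.live = 18  [B.val * 2 - 32]
35. n0.live = 29  [B.live + 11]
36. n0.val = 6  [C.hot + 4]
37. n0.lab = "wm"  ["wm"]
38. n0.mk = false  [d.ok > 2]

25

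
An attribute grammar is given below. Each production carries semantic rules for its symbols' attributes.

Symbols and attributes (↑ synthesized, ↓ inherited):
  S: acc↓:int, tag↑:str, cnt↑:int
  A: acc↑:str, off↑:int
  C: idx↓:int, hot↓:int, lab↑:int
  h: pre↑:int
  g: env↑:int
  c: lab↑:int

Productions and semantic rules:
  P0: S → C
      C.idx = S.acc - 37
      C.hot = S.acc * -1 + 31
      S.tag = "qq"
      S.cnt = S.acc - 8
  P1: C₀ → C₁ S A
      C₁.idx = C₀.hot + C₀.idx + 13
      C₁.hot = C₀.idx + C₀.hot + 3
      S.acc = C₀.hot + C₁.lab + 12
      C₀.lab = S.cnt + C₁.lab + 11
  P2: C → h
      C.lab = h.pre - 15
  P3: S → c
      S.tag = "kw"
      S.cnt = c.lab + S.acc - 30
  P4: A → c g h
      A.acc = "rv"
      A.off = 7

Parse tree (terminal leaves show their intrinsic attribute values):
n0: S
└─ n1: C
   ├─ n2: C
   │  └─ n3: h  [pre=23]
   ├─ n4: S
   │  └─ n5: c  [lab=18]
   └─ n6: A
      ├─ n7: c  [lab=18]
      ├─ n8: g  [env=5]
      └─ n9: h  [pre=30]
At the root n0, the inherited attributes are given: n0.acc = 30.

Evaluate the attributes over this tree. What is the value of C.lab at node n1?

1. n0.acc = 30  [given at root]
2. n1.idx = -7  [S.acc - 37]
3. n1.hot = 1  [S.acc * -1 + 31]
4. n2.idx = 7  [C₀.hot + C₀.idx + 13]
5. n2.hot = -3  [C₀.idx + C₀.hot + 3]
6. n3.pre = 23  [terminal]
7. n2.lab = 8  [h.pre - 15]
8. n4.acc = 21  [C₀.hot + C₁.lab + 12]
9. n5.lab = 18  [terminal]
10. n4.tag = "kw"  ["kw"]
11. n4.cnt = 9  [c.lab + S.acc - 30]
12. n7.lab = 18  [terminal]
13. n8.env = 5  [terminal]
14. n9.pre = 30  [terminal]
15. n6.acc = "rv"  ["rv"]
16. n6.off = 7  [7]
17. n1.lab = 28  [S.cnt + C₁.lab + 11]
18. n0.tag = "qq"  ["qq"]
19. n0.cnt = 22  [S.acc - 8]

28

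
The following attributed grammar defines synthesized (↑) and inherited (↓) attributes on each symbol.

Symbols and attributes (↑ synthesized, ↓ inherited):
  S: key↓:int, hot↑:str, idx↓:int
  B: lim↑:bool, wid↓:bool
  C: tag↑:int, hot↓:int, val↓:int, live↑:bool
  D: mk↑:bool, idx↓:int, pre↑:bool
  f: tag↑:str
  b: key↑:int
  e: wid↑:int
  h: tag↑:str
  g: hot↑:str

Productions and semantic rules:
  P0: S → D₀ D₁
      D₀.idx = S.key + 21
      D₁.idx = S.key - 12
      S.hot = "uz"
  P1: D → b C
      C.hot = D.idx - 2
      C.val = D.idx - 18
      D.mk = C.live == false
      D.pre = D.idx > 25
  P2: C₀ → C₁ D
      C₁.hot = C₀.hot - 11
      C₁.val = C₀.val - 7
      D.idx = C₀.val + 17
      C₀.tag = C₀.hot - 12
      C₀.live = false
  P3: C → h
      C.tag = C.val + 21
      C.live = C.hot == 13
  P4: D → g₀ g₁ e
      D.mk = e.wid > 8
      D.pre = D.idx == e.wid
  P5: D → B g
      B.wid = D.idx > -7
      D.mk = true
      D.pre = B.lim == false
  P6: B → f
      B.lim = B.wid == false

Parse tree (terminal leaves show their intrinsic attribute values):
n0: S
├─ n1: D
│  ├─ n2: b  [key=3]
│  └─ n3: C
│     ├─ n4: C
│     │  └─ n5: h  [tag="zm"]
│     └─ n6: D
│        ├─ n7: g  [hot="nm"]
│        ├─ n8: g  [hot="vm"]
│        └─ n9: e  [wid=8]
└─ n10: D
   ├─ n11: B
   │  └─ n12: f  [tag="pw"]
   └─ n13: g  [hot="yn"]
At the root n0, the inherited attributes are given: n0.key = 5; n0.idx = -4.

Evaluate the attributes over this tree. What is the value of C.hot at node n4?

1. n0.key = 5  [given at root]
2. n0.idx = -4  [given at root]
3. n1.idx = 26  [S.key + 21]
4. n2.key = 3  [terminal]
5. n3.hot = 24  [D.idx - 2]
6. n3.val = 8  [D.idx - 18]
7. n4.hot = 13  [C₀.hot - 11]
8. n4.val = 1  [C₀.val - 7]
9. n5.tag = "zm"  [terminal]
10. n4.tag = 22  [C.val + 21]
11. n4.live = true  [C.hot == 13]
12. n6.idx = 25  [C₀.val + 17]
13. n7.hot = "nm"  [terminal]
14. n8.hot = "vm"  [terminal]
15. n9.wid = 8  [terminal]
16. n6.mk = false  [e.wid > 8]
17. n6.pre = false  [D.idx == e.wid]
18. n3.tag = 12  [C₀.hot - 12]
19. n3.live = false  [false]
20. n1.mk = true  [C.live == false]
21. n1.pre = true  [D.idx > 25]
22. n10.idx = -7  [S.key - 12]
23. n11.wid = false  [D.idx > -7]
24. n12.tag = "pw"  [terminal]
25. n11.lim = true  [B.wid == false]
26. n13.hot = "yn"  [terminal]
27. n10.mk = true  [true]
28. n10.pre = false  [B.lim == false]
29. n0.hot = "uz"  ["uz"]

13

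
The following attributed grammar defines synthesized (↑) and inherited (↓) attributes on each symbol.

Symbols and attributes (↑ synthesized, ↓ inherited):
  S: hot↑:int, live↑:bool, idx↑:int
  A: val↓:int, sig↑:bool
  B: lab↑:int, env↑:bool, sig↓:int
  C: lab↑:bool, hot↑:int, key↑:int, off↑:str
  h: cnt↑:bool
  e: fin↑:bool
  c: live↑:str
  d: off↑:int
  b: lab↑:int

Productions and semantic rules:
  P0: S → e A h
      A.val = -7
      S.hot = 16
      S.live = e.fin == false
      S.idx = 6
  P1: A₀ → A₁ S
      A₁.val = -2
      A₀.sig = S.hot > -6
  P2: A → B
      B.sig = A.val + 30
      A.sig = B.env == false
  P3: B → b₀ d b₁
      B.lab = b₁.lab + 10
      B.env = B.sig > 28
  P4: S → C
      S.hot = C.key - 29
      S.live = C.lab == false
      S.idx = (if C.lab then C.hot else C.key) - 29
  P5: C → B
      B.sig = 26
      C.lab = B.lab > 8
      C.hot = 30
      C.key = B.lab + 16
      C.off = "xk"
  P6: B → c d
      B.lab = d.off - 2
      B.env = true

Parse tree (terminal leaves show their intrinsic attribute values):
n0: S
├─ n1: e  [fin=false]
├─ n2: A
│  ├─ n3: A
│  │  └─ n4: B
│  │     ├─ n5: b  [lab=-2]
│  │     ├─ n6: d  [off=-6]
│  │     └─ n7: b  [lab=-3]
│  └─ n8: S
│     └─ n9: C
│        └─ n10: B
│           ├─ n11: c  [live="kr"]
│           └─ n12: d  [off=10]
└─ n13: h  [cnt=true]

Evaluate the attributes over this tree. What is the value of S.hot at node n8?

-5

1. n1.fin = false  [terminal]
2. n2.val = -7  [-7]
3. n3.val = -2  [-2]
4. n4.sig = 28  [A.val + 30]
5. n5.lab = -2  [terminal]
6. n6.off = -6  [terminal]
7. n7.lab = -3  [terminal]
8. n4.lab = 7  [b₁.lab + 10]
9. n4.env = false  [B.sig > 28]
10. n3.sig = true  [B.env == false]
11. n10.sig = 26  [26]
12. n11.live = "kr"  [terminal]
13. n12.off = 10  [terminal]
14. n10.lab = 8  [d.off - 2]
15. n10.env = true  [true]
16. n9.lab = false  [B.lab > 8]
17. n9.hot = 30  [30]
18. n9.key = 24  [B.lab + 16]
19. n9.off = "xk"  ["xk"]
20. n8.hot = -5  [C.key - 29]
21. n8.live = true  [C.lab == false]
22. n8.idx = -5  [(if C.lab then C.hot else C.key) - 29]
23. n2.sig = true  [S.hot > -6]
24. n13.cnt = true  [terminal]
25. n0.hot = 16  [16]
26. n0.live = true  [e.fin == false]
27. n0.idx = 6  [6]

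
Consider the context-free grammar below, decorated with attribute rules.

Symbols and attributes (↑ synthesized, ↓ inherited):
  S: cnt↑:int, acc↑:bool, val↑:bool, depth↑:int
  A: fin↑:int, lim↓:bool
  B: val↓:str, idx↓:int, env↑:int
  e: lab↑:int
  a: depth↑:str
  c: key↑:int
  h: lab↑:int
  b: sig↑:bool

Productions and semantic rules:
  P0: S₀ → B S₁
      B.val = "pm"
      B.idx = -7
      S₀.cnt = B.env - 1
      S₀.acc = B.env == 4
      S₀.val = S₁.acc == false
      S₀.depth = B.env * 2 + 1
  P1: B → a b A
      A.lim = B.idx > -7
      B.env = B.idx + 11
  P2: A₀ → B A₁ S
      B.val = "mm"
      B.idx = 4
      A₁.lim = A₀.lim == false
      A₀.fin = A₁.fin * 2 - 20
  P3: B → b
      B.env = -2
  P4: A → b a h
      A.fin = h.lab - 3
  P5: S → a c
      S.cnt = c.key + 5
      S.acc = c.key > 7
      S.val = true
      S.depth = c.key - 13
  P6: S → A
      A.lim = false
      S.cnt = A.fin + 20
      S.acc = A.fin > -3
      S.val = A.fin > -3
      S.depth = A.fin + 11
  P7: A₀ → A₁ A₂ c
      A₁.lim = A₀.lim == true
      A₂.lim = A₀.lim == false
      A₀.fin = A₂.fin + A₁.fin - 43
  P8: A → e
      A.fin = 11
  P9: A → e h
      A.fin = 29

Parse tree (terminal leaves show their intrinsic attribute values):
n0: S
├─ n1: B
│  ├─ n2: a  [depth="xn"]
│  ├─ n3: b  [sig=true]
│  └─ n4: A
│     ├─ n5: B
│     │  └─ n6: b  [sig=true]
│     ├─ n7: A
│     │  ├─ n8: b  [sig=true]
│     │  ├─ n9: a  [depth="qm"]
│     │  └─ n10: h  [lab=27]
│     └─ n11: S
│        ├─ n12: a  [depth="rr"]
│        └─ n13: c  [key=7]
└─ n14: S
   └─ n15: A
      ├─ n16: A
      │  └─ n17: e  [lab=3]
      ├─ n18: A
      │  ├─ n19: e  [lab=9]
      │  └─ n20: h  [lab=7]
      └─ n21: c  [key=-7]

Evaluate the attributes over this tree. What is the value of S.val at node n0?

true

1. n1.val = "pm"  ["pm"]
2. n1.idx = -7  [-7]
3. n2.depth = "xn"  [terminal]
4. n3.sig = true  [terminal]
5. n4.lim = false  [B.idx > -7]
6. n5.val = "mm"  ["mm"]
7. n5.idx = 4  [4]
8. n6.sig = true  [terminal]
9. n5.env = -2  [-2]
10. n7.lim = true  [A₀.lim == false]
11. n8.sig = true  [terminal]
12. n9.depth = "qm"  [terminal]
13. n10.lab = 27  [terminal]
14. n7.fin = 24  [h.lab - 3]
15. n12.depth = "rr"  [terminal]
16. n13.key = 7  [terminal]
17. n11.cnt = 12  [c.key + 5]
18. n11.acc = false  [c.key > 7]
19. n11.val = true  [true]
20. n11.depth = -6  [c.key - 13]
21. n4.fin = 28  [A₁.fin * 2 - 20]
22. n1.env = 4  [B.idx + 11]
23. n15.lim = false  [false]
24. n16.lim = false  [A₀.lim == true]
25. n17.lab = 3  [terminal]
26. n16.fin = 11  [11]
27. n18.lim = true  [A₀.lim == false]
28. n19.lab = 9  [terminal]
29. n20.lab = 7  [terminal]
30. n18.fin = 29  [29]
31. n21.key = -7  [terminal]
32. n15.fin = -3  [A₂.fin + A₁.fin - 43]
33. n14.cnt = 17  [A.fin + 20]
34. n14.acc = false  [A.fin > -3]
35. n14.val = false  [A.fin > -3]
36. n14.depth = 8  [A.fin + 11]
37. n0.cnt = 3  [B.env - 1]
38. n0.acc = true  [B.env == 4]
39. n0.val = true  [S₁.acc == false]
40. n0.depth = 9  [B.env * 2 + 1]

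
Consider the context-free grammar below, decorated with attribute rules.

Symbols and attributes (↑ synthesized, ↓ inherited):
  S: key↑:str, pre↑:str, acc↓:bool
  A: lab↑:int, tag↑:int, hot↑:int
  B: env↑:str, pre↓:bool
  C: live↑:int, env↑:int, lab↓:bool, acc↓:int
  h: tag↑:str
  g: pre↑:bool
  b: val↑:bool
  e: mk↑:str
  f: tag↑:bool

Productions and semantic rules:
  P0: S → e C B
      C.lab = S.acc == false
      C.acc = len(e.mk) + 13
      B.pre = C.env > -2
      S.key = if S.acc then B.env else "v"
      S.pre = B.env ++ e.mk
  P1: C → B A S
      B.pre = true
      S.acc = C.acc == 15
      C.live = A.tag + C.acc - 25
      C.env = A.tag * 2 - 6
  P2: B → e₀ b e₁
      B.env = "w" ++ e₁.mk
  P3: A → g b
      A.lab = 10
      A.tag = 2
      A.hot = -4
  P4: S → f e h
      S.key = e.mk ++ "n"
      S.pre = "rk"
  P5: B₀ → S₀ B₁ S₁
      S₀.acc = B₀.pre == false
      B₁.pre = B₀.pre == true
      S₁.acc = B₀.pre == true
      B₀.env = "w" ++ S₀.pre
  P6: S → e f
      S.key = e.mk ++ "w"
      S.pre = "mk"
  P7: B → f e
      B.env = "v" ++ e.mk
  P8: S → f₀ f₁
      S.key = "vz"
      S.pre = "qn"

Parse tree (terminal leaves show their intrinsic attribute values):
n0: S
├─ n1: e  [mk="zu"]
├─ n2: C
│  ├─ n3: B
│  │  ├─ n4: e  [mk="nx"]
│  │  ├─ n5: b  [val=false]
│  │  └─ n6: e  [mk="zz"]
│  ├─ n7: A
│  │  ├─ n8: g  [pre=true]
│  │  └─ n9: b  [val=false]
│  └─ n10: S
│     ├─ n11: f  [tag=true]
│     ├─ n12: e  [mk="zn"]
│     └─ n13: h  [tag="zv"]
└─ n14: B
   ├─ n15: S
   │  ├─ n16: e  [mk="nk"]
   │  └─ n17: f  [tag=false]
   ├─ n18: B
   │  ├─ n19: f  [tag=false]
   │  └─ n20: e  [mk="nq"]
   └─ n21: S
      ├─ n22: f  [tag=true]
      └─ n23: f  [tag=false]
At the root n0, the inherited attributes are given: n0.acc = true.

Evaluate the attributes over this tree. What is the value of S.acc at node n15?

1. n0.acc = true  [given at root]
2. n1.mk = "zu"  [terminal]
3. n2.lab = false  [S.acc == false]
4. n2.acc = 15  [len(e.mk) + 13]
5. n3.pre = true  [true]
6. n4.mk = "nx"  [terminal]
7. n5.val = false  [terminal]
8. n6.mk = "zz"  [terminal]
9. n3.env = "wzz"  ["w" ++ e₁.mk]
10. n8.pre = true  [terminal]
11. n9.val = false  [terminal]
12. n7.lab = 10  [10]
13. n7.tag = 2  [2]
14. n7.hot = -4  [-4]
15. n10.acc = true  [C.acc == 15]
16. n11.tag = true  [terminal]
17. n12.mk = "zn"  [terminal]
18. n13.tag = "zv"  [terminal]
19. n10.key = "znn"  [e.mk ++ "n"]
20. n10.pre = "rk"  ["rk"]
21. n2.live = -8  [A.tag + C.acc - 25]
22. n2.env = -2  [A.tag * 2 - 6]
23. n14.pre = false  [C.env > -2]
24. n15.acc = true  [B₀.pre == false]
25. n16.mk = "nk"  [terminal]
26. n17.tag = false  [terminal]
27. n15.key = "nkw"  [e.mk ++ "w"]
28. n15.pre = "mk"  ["mk"]
29. n18.pre = false  [B₀.pre == true]
30. n19.tag = false  [terminal]
31. n20.mk = "nq"  [terminal]
32. n18.env = "vnq"  ["v" ++ e.mk]
33. n21.acc = false  [B₀.pre == true]
34. n22.tag = true  [terminal]
35. n23.tag = false  [terminal]
36. n21.key = "vz"  ["vz"]
37. n21.pre = "qn"  ["qn"]
38. n14.env = "wmk"  ["w" ++ S₀.pre]
39. n0.key = "wmk"  [if S.acc then B.env else "v"]
40. n0.pre = "wmkzu"  [B.env ++ e.mk]

true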